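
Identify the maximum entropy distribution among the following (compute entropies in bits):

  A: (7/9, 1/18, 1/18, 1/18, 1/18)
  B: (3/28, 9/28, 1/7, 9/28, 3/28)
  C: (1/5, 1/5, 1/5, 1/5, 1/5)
C

For a discrete distribution over n outcomes, entropy is maximized by the uniform distribution.

Computing entropies:
H(A) = 1.2086 bits
H(B) = 2.1442 bits
H(C) = 2.3219 bits

The uniform distribution (where all probabilities equal 1/5) achieves the maximum entropy of log_2(5) = 2.3219 bits.

Distribution C has the highest entropy.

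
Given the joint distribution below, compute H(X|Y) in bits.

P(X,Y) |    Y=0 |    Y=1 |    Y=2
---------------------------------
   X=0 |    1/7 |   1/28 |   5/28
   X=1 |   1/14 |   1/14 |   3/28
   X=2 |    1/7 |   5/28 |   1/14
1.4452 bits

Using the chain rule: H(X|Y) = H(X,Y) - H(Y)

First, compute H(X,Y) = 3.0226 bits

Marginal P(Y) = (5/14, 2/7, 5/14)
H(Y) = 1.5774 bits

H(X|Y) = H(X,Y) - H(Y) = 3.0226 - 1.5774 = 1.4452 bits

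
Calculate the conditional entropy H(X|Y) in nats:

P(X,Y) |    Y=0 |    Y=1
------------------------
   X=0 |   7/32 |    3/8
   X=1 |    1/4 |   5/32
0.6457 nats

Using the chain rule: H(X|Y) = H(X,Y) - H(Y)

First, compute H(X,Y) = 1.3369 nats

Marginal P(Y) = (15/32, 17/32)
H(Y) = 0.6912 nats

H(X|Y) = H(X,Y) - H(Y) = 1.3369 - 0.6912 = 0.6457 nats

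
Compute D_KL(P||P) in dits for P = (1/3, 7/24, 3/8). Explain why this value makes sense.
0.0000 dits

KL divergence satisfies the Gibbs inequality: D_KL(P||Q) ≥ 0 for all distributions P, Q.

D_KL(P||Q) = Σ p(x) log(p(x)/q(x))
Each term is p(x) × log_10(p(x)/p(x)) = p(x) × log_10(1) = 0, so the sum is 0.
D_KL(P||Q) = 0.0000 dits

When P = Q, the KL divergence is exactly 0, as there is no 'divergence' between identical distributions.

This non-negativity is a fundamental property: relative entropy cannot be negative because it measures how different Q is from P.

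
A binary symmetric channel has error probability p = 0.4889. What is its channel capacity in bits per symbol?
0.0004 bits

For a binary symmetric channel (BSC) with error probability p:
Capacity C = 1 - H(p) bits per symbol

where H(p) = -p log₂(p) - (1-p) log₂(1-p) is the binary entropy function.

H(0.4889) = 0.9996 bits
C = 1 - 0.9996 = 0.0004 bits per symbol

This means we can reliably transmit up to 0.0004 bits of information per channel use.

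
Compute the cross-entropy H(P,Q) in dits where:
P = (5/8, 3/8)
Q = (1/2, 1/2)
0.3010 dits

Cross-entropy: H(P,Q) = -Σ p(x) log q(x)

Alternatively: H(P,Q) = H(P) + D_KL(P||Q)
H(P) = 0.2873 dits
D_KL(P||Q) = 0.0137 dits

H(P,Q) = 0.2873 + 0.0137 = 0.3010 dits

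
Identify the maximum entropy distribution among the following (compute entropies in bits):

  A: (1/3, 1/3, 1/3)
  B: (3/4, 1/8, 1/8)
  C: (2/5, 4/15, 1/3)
A

For a discrete distribution over n outcomes, entropy is maximized by the uniform distribution.

Computing entropies:
H(A) = 1.5850 bits
H(B) = 1.0613 bits
H(C) = 1.5656 bits

The uniform distribution (where all probabilities equal 1/3) achieves the maximum entropy of log_2(3) = 1.5850 bits.

Distribution A has the highest entropy.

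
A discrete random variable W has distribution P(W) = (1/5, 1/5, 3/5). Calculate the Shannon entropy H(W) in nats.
0.9503 nats

Shannon entropy is H(X) = -Σ p(x) log p(x).

For P = (1/5, 1/5, 3/5):
H = -1/5 × log_e(1/5) -1/5 × log_e(1/5) -3/5 × log_e(3/5)
H = 0.9503 nats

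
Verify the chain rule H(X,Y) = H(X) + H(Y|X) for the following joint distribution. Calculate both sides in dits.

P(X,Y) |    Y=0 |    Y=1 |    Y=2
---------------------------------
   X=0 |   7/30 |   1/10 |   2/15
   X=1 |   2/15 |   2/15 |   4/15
H(X,Y) = 0.7506, H(X) = 0.3001, H(Y|X) = 0.4505 (all in dits)

Chain rule: H(X,Y) = H(X) + H(Y|X)

Left side — joint entropy directly:
H(X,Y) = -Σ p(x,y) log p(x,y) = 0.7506 dits

Right side — compute H(Y|X) from the conditional distributions:
P(X) = (7/15, 8/15), so H(X) = 0.3001 dits
H(Y|X) = Σ_x P(X=x) · H(Y|X=x):
  P(Y|X=0) = (1/2, 3/14, 2/7), H(Y|X=0) = 0.4493, weight P(X=0) = 7/15
  P(Y|X=1) = (1/4, 1/4, 1/2), H(Y|X=1) = 0.4515, weight P(X=1) = 8/15
H(Y|X) = 0.4505 dits

H(X) + H(Y|X) = 0.3001 + 0.4505 = 0.7506 dits

Both sides equal 0.7506 dits. ✓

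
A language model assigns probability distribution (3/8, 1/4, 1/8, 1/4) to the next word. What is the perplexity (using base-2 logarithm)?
3.7467

Perplexity is 2^H (or exp(H) for natural log).

First, H = -Σ p log p = 1.9056 bits
Perplexity = 2^1.9056 = 3.7467

Interpretation: The model's uncertainty is equivalent to choosing uniformly among 3.7 options.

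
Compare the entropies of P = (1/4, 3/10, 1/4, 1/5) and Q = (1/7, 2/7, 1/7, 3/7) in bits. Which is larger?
P

Computing entropies in bits:
H(P) = 1.9855
H(Q) = 1.8424

Distribution P has higher entropy.

Intuition: The distribution closer to uniform (more spread out) has higher entropy.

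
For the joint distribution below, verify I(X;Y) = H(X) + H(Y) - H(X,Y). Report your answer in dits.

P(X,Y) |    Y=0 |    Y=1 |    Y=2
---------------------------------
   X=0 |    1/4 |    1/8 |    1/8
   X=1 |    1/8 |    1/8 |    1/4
I(X;Y) = 0.0184 dits

Mutual information has multiple equivalent forms:
- I(X;Y) = H(X) - H(X|Y)
- I(X;Y) = H(Y) - H(Y|X)
- I(X;Y) = H(X) + H(Y) - H(X,Y)

Computing all quantities:
H(X) = 0.3010, H(Y) = 0.4700, H(X,Y) = 0.7526
H(X|Y) = 0.2826, H(Y|X) = 0.4515

Verification:
H(X) - H(X|Y) = 0.3010 - 0.2826 = 0.0184
H(Y) - H(Y|X) = 0.4700 - 0.4515 = 0.0184
H(X) + H(Y) - H(X,Y) = 0.3010 + 0.4700 - 0.7526 = 0.0184

All forms give I(X;Y) = 0.0184 dits. ✓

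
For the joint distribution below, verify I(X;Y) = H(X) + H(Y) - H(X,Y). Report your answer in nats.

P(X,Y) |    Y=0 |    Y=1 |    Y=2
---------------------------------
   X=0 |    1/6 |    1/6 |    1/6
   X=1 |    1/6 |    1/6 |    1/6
I(X;Y) = 0.0000 nats

Mutual information has multiple equivalent forms:
- I(X;Y) = H(X) - H(X|Y)
- I(X;Y) = H(Y) - H(Y|X)
- I(X;Y) = H(X) + H(Y) - H(X,Y)

Computing all quantities:
H(X) = 0.6931, H(Y) = 1.0986, H(X,Y) = 1.7918
H(X|Y) = 0.6931, H(Y|X) = 1.0986

Verification:
H(X) - H(X|Y) = 0.6931 - 0.6931 = 0.0000
H(Y) - H(Y|X) = 1.0986 - 1.0986 = 0.0000
H(X) + H(Y) - H(X,Y) = 0.6931 + 1.0986 - 1.7918 = 0.0000

All forms give I(X;Y) = 0.0000 nats. ✓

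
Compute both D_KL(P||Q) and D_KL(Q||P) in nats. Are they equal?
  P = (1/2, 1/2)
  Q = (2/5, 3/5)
D_KL(P||Q) = 0.0204, D_KL(Q||P) = 0.0201

KL divergence is not symmetric: D_KL(P||Q) ≠ D_KL(Q||P) in general.

D_KL(P||Q) = 0.0204 nats
D_KL(Q||P) = 0.0201 nats

No, they are not equal!

This asymmetry is why KL divergence is not a true distance metric.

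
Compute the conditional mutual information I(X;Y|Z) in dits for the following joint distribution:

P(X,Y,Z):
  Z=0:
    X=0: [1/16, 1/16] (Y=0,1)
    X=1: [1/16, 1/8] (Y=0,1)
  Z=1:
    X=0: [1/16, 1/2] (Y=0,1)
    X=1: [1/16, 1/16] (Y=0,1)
0.0206 dits

Conditional mutual information: I(X;Y|Z) = H(X|Z) + H(Y|Z) - H(X,Y|Z)

H(Z) = 0.2697
H(X,Z) = 0.5026 → H(X|Z) = 0.2329
H(Y,Z) = 0.5026 → H(Y|Z) = 0.2329
H(X,Y,Z) = 0.7149 → H(X,Y|Z) = 0.4452

I(X;Y|Z) = 0.2329 + 0.2329 - 0.4452 = 0.0206 dits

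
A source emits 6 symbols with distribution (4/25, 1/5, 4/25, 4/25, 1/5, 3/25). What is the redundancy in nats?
0.0139 nats

Redundancy measures how far a source is from maximum entropy:
R = H_max - H(X)

Maximum entropy for 6 symbols: H_max = log_e(6) = 1.7918 nats
Actual entropy: H(X) = 1.7778 nats
Redundancy: R = 1.7918 - 1.7778 = 0.0139 nats

This redundancy represents potential for compression: the source could be compressed by 0.0139 nats per symbol.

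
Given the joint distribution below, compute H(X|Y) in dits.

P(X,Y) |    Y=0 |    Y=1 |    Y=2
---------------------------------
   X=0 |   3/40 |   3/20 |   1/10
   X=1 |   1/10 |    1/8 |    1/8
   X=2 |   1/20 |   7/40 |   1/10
0.4708 dits

Using the chain rule: H(X|Y) = H(X,Y) - H(Y)

First, compute H(X,Y) = 0.9312 dits

Marginal P(Y) = (9/40, 9/20, 13/40)
H(Y) = 0.4605 dits

H(X|Y) = H(X,Y) - H(Y) = 0.9312 - 0.4605 = 0.4708 dits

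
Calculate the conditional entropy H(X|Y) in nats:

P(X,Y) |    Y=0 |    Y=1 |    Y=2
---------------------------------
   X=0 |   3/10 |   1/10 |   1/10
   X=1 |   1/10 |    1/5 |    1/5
0.6068 nats

Using the chain rule: H(X|Y) = H(X,Y) - H(Y)

First, compute H(X,Y) = 1.6957 nats

Marginal P(Y) = (2/5, 3/10, 3/10)
H(Y) = 1.0889 nats

H(X|Y) = H(X,Y) - H(Y) = 1.6957 - 1.0889 = 0.6068 nats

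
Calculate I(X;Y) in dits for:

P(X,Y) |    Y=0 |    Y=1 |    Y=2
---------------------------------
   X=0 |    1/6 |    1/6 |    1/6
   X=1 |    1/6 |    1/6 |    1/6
0.0000 dits

Mutual information: I(X;Y) = H(X) + H(Y) - H(X,Y)

Marginals:
P(X) = (1/2, 1/2), H(X) = 0.3010 dits
P(Y) = (1/3, 1/3, 1/3), H(Y) = 0.4771 dits

Joint entropy: H(X,Y) = 0.7782 dits

I(X;Y) = 0.3010 + 0.4771 - 0.7782 = 0.0000 dits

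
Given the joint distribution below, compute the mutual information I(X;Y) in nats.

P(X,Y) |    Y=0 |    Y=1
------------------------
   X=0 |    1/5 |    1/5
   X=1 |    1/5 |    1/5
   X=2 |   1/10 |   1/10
0.0000 nats

Mutual information: I(X;Y) = H(X) + H(Y) - H(X,Y)

Marginals:
P(X) = (2/5, 2/5, 1/5), H(X) = 1.0549 nats
P(Y) = (1/2, 1/2), H(Y) = 0.6931 nats

Joint entropy: H(X,Y) = 1.7481 nats

I(X;Y) = 1.0549 + 0.6931 - 1.7481 = 0.0000 nats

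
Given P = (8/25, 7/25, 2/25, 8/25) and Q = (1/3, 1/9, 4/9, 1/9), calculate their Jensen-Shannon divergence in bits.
0.1660 bits

Jensen-Shannon divergence is:
JSD(P||Q) = 0.5 × D_KL(P||M) + 0.5 × D_KL(Q||M)
where M = 0.5 × (P + Q) is the mixture distribution.

M = 0.5 × (8/25, 7/25, 2/25, 8/25) + 0.5 × (1/3, 1/9, 4/9, 1/9) = (0.326667, 0.195556, 0.262222, 0.215556)

D_KL(P||M) = 0.1809 bits
D_KL(Q||M) = 0.1512 bits

JSD(P||Q) = 0.5 × 0.1809 + 0.5 × 0.1512 = 0.1660 bits

Unlike KL divergence, JSD is symmetric and bounded: 0 ≤ JSD ≤ log(2).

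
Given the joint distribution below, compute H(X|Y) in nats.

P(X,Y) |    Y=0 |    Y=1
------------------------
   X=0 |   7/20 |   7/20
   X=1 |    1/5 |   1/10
0.5989 nats

Using the chain rule: H(X|Y) = H(X,Y) - H(Y)

First, compute H(X,Y) = 1.2870 nats

Marginal P(Y) = (11/20, 9/20)
H(Y) = 0.6881 nats

H(X|Y) = H(X,Y) - H(Y) = 1.2870 - 0.6881 = 0.5989 nats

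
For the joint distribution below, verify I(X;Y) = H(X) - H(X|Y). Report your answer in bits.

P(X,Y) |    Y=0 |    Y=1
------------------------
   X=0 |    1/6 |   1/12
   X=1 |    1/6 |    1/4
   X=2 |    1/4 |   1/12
I(X;Y) = 0.0753 bits

Mutual information has multiple equivalent forms:
- I(X;Y) = H(X) - H(X|Y)
- I(X;Y) = H(Y) - H(Y|X)
- I(X;Y) = H(X) + H(Y) - H(X,Y)

Computing all quantities:
H(X) = 1.5546, H(Y) = 0.9799, H(X,Y) = 2.4591
H(X|Y) = 1.4793, H(Y|X) = 0.9046

Verification:
H(X) - H(X|Y) = 1.5546 - 1.4793 = 0.0753
H(Y) - H(Y|X) = 0.9799 - 0.9046 = 0.0753
H(X) + H(Y) - H(X,Y) = 1.5546 + 0.9799 - 2.4591 = 0.0753

All forms give I(X;Y) = 0.0753 bits. ✓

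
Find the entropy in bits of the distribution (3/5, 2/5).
0.9710 bits

Shannon entropy is H(X) = -Σ p(x) log p(x).

For P = (3/5, 2/5):
H = -3/5 × log_2(3/5) -2/5 × log_2(2/5)
H = 0.9710 bits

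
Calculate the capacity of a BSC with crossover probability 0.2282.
0.2251 bits

For a binary symmetric channel (BSC) with error probability p:
Capacity C = 1 - H(p) bits per symbol

where H(p) = -p log₂(p) - (1-p) log₂(1-p) is the binary entropy function.

H(0.2282) = 0.7749 bits
C = 1 - 0.7749 = 0.2251 bits per symbol

This means we can reliably transmit up to 0.2251 bits of information per channel use.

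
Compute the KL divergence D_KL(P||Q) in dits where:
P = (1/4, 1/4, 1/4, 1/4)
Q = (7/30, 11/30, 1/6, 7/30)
0.0174 dits

KL divergence: D_KL(P||Q) = Σ p(x) log(p(x)/q(x))

Computing term by term:
  x=0: 1/4 × log_10[(1/4)/(7/30)] = 1/4 × 0.0300 = 0.0075
  x=1: 1/4 × log_10[(1/4)/(11/30)] = 1/4 × -0.1663 = -0.0416
  x=2: 1/4 × log_10[(1/4)/(1/6)] = 1/4 × 0.1761 = 0.0440
  x=3: 1/4 × log_10[(1/4)/(7/30)] = 1/4 × 0.0300 = 0.0075

D_KL(P||Q) = 0.0174 dits

Note: KL divergence is always non-negative and equals 0 iff P = Q.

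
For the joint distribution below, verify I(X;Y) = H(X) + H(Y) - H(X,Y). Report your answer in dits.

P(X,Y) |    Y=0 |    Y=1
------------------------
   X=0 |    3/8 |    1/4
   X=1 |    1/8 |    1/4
I(X;Y) = 0.0147 dits

Mutual information has multiple equivalent forms:
- I(X;Y) = H(X) - H(X|Y)
- I(X;Y) = H(Y) - H(Y|X)
- I(X;Y) = H(X) + H(Y) - H(X,Y)

Computing all quantities:
H(X) = 0.2873, H(Y) = 0.3010, H(X,Y) = 0.5737
H(X|Y) = 0.2726, H(Y|X) = 0.2863

Verification:
H(X) - H(X|Y) = 0.2873 - 0.2726 = 0.0147
H(Y) - H(Y|X) = 0.3010 - 0.2863 = 0.0147
H(X) + H(Y) - H(X,Y) = 0.2873 + 0.3010 - 0.5737 = 0.0147

All forms give I(X;Y) = 0.0147 dits. ✓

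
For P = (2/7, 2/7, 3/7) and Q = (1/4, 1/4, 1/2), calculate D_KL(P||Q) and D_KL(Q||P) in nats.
D_KL(P||Q) = 0.0102, D_KL(Q||P) = 0.0103

KL divergence is not symmetric: D_KL(P||Q) ≠ D_KL(Q||P) in general.

D_KL(P||Q) = 0.0102 nats
D_KL(Q||P) = 0.0103 nats

No, they are not equal!

This asymmetry is why KL divergence is not a true distance metric.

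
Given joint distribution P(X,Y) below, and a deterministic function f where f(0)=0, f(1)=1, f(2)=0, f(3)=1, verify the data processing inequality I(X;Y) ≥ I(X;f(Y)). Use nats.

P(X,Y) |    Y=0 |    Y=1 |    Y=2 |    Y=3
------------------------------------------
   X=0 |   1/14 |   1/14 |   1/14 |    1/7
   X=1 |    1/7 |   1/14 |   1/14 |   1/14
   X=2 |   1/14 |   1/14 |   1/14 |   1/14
I(X;Y) = 0.0284, I(X;f(Y)) = 0.0144, inequality holds: 0.0284 ≥ 0.0144

Data Processing Inequality: For any Markov chain X → Y → Z, we have I(X;Y) ≥ I(X;Z).

Here Z = f(Y) is a deterministic function of Y, forming X → Y → Z.

Original I(X;Y) = 0.0284 nats

After applying f:
P(X,Z) where Z=f(Y):
- P(X,Z=0) = P(X,Y=0) + P(X,Y=2)
- P(X,Z=1) = P(X,Y=1) + P(X,Y=3)

I(X;Z) = I(X;f(Y)) = 0.0144 nats

Verification: 0.0284 ≥ 0.0144 ✓

Information cannot be created by processing; the function f can only lose information about X.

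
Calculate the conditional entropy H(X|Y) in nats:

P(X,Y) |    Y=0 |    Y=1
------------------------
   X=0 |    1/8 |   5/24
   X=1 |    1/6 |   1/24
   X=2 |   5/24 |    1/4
0.9980 nats

Using the chain rule: H(X|Y) = H(X,Y) - H(Y)

First, compute H(X,Y) = 1.6911 nats

Marginal P(Y) = (1/2, 1/2)
H(Y) = 0.6931 nats

H(X|Y) = H(X,Y) - H(Y) = 1.6911 - 0.6931 = 0.9980 nats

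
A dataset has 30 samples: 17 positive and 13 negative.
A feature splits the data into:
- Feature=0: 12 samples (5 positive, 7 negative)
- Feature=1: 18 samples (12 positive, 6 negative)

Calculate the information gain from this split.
0.0442 bits

Information Gain = H(Y) - H(Y|Feature)

Before split:
P(positive) = 17/30 = 0.5667
H(Y) = 0.9871 bits

After split:
Feature=0: H = 0.9799 bits (weight = 12/30)
Feature=1: H = 0.9183 bits (weight = 18/30)
H(Y|Feature) = (12/30)×0.9799 + (18/30)×0.9183 = 0.9429 bits

Information Gain = 0.9871 - 0.9429 = 0.0442 bits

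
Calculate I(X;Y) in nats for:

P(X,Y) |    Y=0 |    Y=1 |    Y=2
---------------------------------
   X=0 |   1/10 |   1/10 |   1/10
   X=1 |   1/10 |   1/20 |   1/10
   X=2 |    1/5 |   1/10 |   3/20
0.0098 nats

Mutual information: I(X;Y) = H(X) + H(Y) - H(X,Y)

Marginals:
P(X) = (3/10, 1/4, 9/20), H(X) = 1.0671 nats
P(Y) = (2/5, 1/4, 7/20), H(Y) = 1.0805 nats

Joint entropy: H(X,Y) = 2.1378 nats

I(X;Y) = 1.0671 + 1.0805 - 2.1378 = 0.0098 nats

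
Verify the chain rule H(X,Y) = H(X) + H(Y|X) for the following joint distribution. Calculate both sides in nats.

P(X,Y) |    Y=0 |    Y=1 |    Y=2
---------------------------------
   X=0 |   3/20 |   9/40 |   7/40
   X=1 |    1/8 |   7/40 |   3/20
H(X,Y) = 1.7747, H(X) = 0.6881, H(Y|X) = 1.0866 (all in nats)

Chain rule: H(X,Y) = H(X) + H(Y|X)

Left side — joint entropy directly:
H(X,Y) = -Σ p(x,y) log p(x,y) = 1.7747 nats

Right side — compute H(Y|X) from the conditional distributions:
P(X) = (11/20, 9/20), so H(X) = 0.6881 nats
H(Y|X) = Σ_x P(X=x) · H(Y|X=x):
  P(Y|X=0) = (3/11, 9/22, 7/22), H(Y|X=0) = 1.0844, weight P(X=0) = 11/20
  P(Y|X=1) = (5/18, 7/18, 1/3), H(Y|X=1) = 1.0893, weight P(X=1) = 9/20
H(Y|X) = 1.0866 nats

H(X) + H(Y|X) = 0.6881 + 1.0866 = 1.7747 nats

Both sides equal 1.7747 nats. ✓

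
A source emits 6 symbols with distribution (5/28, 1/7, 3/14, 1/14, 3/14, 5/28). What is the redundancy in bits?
0.0719 bits

Redundancy measures how far a source is from maximum entropy:
R = H_max - H(X)

Maximum entropy for 6 symbols: H_max = log_2(6) = 2.5850 bits
Actual entropy: H(X) = 2.5131 bits
Redundancy: R = 2.5850 - 2.5131 = 0.0719 bits

This redundancy represents potential for compression: the source could be compressed by 0.0719 bits per symbol.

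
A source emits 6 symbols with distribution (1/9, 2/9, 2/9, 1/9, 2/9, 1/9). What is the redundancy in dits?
0.0246 dits

Redundancy measures how far a source is from maximum entropy:
R = H_max - H(X)

Maximum entropy for 6 symbols: H_max = log_10(6) = 0.7782 dits
Actual entropy: H(X) = 0.7536 dits
Redundancy: R = 0.7782 - 0.7536 = 0.0246 dits

This redundancy represents potential for compression: the source could be compressed by 0.0246 dits per symbol.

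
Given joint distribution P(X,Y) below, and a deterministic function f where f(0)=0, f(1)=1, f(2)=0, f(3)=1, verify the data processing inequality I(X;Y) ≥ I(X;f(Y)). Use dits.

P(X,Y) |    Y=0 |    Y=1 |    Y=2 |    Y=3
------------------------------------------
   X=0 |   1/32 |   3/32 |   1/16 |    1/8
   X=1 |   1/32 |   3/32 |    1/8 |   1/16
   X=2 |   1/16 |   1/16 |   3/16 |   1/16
I(X;Y) = 0.0239, I(X;f(Y)) = 0.0204, inequality holds: 0.0239 ≥ 0.0204

Data Processing Inequality: For any Markov chain X → Y → Z, we have I(X;Y) ≥ I(X;Z).

Here Z = f(Y) is a deterministic function of Y, forming X → Y → Z.

Original I(X;Y) = 0.0239 dits

After applying f:
P(X,Z) where Z=f(Y):
- P(X,Z=0) = P(X,Y=0) + P(X,Y=2)
- P(X,Z=1) = P(X,Y=1) + P(X,Y=3)

I(X;Z) = I(X;f(Y)) = 0.0204 dits

Verification: 0.0239 ≥ 0.0204 ✓

Information cannot be created by processing; the function f can only lose information about X.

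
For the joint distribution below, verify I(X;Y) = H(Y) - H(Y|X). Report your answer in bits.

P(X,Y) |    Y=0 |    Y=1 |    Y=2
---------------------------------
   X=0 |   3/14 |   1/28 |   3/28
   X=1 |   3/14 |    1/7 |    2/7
I(X;Y) = 0.0507 bits

Mutual information has multiple equivalent forms:
- I(X;Y) = H(X) - H(X|Y)
- I(X;Y) = H(Y) - H(Y|X)
- I(X;Y) = H(X) + H(Y) - H(X,Y)

Computing all quantities:
H(X) = 0.9403, H(Y) = 1.4972, H(X,Y) = 2.3868
H(X|Y) = 0.8896, H(Y|X) = 1.4466

Verification:
H(X) - H(X|Y) = 0.9403 - 0.8896 = 0.0507
H(Y) - H(Y|X) = 1.4972 - 1.4466 = 0.0507
H(X) + H(Y) - H(X,Y) = 0.9403 + 1.4972 - 2.3868 = 0.0507

All forms give I(X;Y) = 0.0507 bits. ✓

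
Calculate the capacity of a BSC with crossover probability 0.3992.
0.0295 bits

For a binary symmetric channel (BSC) with error probability p:
Capacity C = 1 - H(p) bits per symbol

where H(p) = -p log₂(p) - (1-p) log₂(1-p) is the binary entropy function.

H(0.3992) = 0.9705 bits
C = 1 - 0.9705 = 0.0295 bits per symbol

This means we can reliably transmit up to 0.0295 bits of information per channel use.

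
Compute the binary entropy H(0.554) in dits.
0.2985 dits

The binary entropy function is:
H(p) = -p log(p) - (1-p) log(1-p)

H(0.554) = -0.554 × log_10(0.554) - 0.446 × log_10(0.446)
H(0.554) = 0.2985 dits

Note: Binary entropy is maximized at p=0.5 (H=1 bit) and minimized at p=0 or p=1 (H=0).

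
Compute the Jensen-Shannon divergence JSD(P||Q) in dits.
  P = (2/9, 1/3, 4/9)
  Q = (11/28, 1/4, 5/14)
0.0075 dits

Jensen-Shannon divergence is:
JSD(P||Q) = 0.5 × D_KL(P||M) + 0.5 × D_KL(Q||M)
where M = 0.5 × (P + Q) is the mixture distribution.

M = 0.5 × (2/9, 1/3, 4/9) + 0.5 × (11/28, 1/4, 5/14) = (0.30754, 7/24, 0.400794)

D_KL(P||M) = 0.0079 dits
D_KL(Q||M) = 0.0072 dits

JSD(P||Q) = 0.5 × 0.0079 + 0.5 × 0.0072 = 0.0075 dits

Unlike KL divergence, JSD is symmetric and bounded: 0 ≤ JSD ≤ log(2).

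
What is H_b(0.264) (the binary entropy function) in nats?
0.5772 nats

The binary entropy function is:
H(p) = -p log(p) - (1-p) log(1-p)

H(0.264) = -0.264 × log_e(0.264) - 0.736 × log_e(0.736)
H(0.264) = 0.5772 nats

Note: Binary entropy is maximized at p=0.5 (H=1 bit) and minimized at p=0 or p=1 (H=0).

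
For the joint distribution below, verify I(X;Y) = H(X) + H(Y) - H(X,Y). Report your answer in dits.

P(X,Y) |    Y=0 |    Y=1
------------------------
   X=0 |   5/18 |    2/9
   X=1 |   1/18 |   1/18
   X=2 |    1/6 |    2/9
I(X;Y) = 0.0031 dits

Mutual information has multiple equivalent forms:
- I(X;Y) = H(X) - H(X|Y)
- I(X;Y) = H(Y) - H(Y|X)
- I(X;Y) = H(X) + H(Y) - H(X,Y)

Computing all quantities:
H(X) = 0.4161, H(Y) = 0.3010, H(X,Y) = 0.7140
H(X|Y) = 0.4130, H(Y|X) = 0.2980

Verification:
H(X) - H(X|Y) = 0.4161 - 0.4130 = 0.0031
H(Y) - H(Y|X) = 0.3010 - 0.2980 = 0.0031
H(X) + H(Y) - H(X,Y) = 0.4161 + 0.3010 - 0.7140 = 0.0031

All forms give I(X;Y) = 0.0031 dits. ✓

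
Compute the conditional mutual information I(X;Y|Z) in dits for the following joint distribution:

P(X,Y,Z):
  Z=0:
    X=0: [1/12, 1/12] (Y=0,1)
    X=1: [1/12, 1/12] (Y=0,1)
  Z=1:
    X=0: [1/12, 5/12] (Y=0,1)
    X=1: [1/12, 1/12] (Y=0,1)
0.0148 dits

Conditional mutual information: I(X;Y|Z) = H(X|Z) + H(Y|Z) - H(X,Y|Z)

H(Z) = 0.2764
H(X,Z) = 0.5396 → H(X|Z) = 0.2632
H(Y,Z) = 0.5396 → H(Y|Z) = 0.2632
H(X,Y,Z) = 0.7879 → H(X,Y|Z) = 0.5115

I(X;Y|Z) = 0.2632 + 0.2632 - 0.5115 = 0.0148 dits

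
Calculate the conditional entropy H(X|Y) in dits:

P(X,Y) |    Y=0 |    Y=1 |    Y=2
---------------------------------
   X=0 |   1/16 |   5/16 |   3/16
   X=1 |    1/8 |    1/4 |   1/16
0.2807 dits

Using the chain rule: H(X|Y) = H(X,Y) - H(Y)

First, compute H(X,Y) = 0.7081 dits

Marginal P(Y) = (3/16, 9/16, 1/4)
H(Y) = 0.4274 dits

H(X|Y) = H(X,Y) - H(Y) = 0.7081 - 0.4274 = 0.2807 dits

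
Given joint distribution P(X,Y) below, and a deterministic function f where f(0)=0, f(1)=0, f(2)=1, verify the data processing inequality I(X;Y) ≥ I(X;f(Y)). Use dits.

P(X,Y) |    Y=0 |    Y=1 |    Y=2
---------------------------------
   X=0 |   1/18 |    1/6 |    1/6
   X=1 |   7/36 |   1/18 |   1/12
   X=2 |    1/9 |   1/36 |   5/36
I(X;Y) = 0.0474, I(X;f(Y)) = 0.0099, inequality holds: 0.0474 ≥ 0.0099

Data Processing Inequality: For any Markov chain X → Y → Z, we have I(X;Y) ≥ I(X;Z).

Here Z = f(Y) is a deterministic function of Y, forming X → Y → Z.

Original I(X;Y) = 0.0474 dits

After applying f:
P(X,Z) where Z=f(Y):
- P(X,Z=0) = P(X,Y=0) + P(X,Y=1)
- P(X,Z=1) = P(X,Y=2)

I(X;Z) = I(X;f(Y)) = 0.0099 dits

Verification: 0.0474 ≥ 0.0099 ✓

Information cannot be created by processing; the function f can only lose information about X.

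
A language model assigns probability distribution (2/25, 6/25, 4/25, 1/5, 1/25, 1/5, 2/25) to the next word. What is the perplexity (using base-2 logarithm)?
6.1249

Perplexity is 2^H (or exp(H) for natural log).

First, H = -Σ p log p = 2.6147 bits
Perplexity = 2^2.6147 = 6.1249

Interpretation: The model's uncertainty is equivalent to choosing uniformly among 6.1 options.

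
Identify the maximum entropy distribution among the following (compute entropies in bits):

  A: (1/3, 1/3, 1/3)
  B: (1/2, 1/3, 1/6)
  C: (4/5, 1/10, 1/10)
A

For a discrete distribution over n outcomes, entropy is maximized by the uniform distribution.

Computing entropies:
H(A) = 1.5850 bits
H(B) = 1.4591 bits
H(C) = 0.9219 bits

The uniform distribution (where all probabilities equal 1/3) achieves the maximum entropy of log_2(3) = 1.5850 bits.

Distribution A has the highest entropy.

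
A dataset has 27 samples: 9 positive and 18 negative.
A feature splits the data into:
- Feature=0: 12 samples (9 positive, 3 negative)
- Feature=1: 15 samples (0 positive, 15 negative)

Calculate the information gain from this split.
0.5577 bits

Information Gain = H(Y) - H(Y|Feature)

Before split:
P(positive) = 9/27 = 0.3333
H(Y) = 0.9183 bits

After split:
Feature=0: H = 0.8113 bits (weight = 12/27)
Feature=1: H = 0.0000 bits (weight = 15/27)
H(Y|Feature) = (12/27)×0.8113 + (15/27)×0.0000 = 0.3606 bits

Information Gain = 0.9183 - 0.3606 = 0.5577 bits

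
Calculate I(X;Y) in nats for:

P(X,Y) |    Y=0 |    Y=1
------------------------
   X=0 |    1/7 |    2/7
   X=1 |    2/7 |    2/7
0.0140 nats

Mutual information: I(X;Y) = H(X) + H(Y) - H(X,Y)

Marginals:
P(X) = (3/7, 4/7), H(X) = 0.6829 nats
P(Y) = (3/7, 4/7), H(Y) = 0.6829 nats

Joint entropy: H(X,Y) = 1.3518 nats

I(X;Y) = 0.6829 + 0.6829 - 1.3518 = 0.0140 nats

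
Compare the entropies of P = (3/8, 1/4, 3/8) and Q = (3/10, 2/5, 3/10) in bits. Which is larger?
Q

Computing entropies in bits:
H(P) = 1.5613
H(Q) = 1.5710

Distribution Q has higher entropy.

Intuition: The distribution closer to uniform (more spread out) has higher entropy.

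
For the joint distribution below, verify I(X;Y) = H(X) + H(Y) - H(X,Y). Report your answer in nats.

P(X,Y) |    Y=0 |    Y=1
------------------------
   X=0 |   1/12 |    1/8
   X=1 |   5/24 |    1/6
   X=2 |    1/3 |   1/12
I(X;Y) = 0.0552 nats

Mutual information has multiple equivalent forms:
- I(X;Y) = H(X) - H(X|Y)
- I(X;Y) = H(Y) - H(Y|X)
- I(X;Y) = H(X) + H(Y) - H(X,Y)

Computing all quantities:
H(X) = 1.0594, H(Y) = 0.6616, H(X,Y) = 1.6657
H(X|Y) = 1.0041, H(Y|X) = 0.6063

Verification:
H(X) - H(X|Y) = 1.0594 - 1.0041 = 0.0552
H(Y) - H(Y|X) = 0.6616 - 0.6063 = 0.0552
H(X) + H(Y) - H(X,Y) = 1.0594 + 0.6616 - 1.6657 = 0.0552

All forms give I(X;Y) = 0.0552 nats. ✓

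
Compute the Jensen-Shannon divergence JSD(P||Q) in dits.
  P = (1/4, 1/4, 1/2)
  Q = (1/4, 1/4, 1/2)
0.0000 dits

Jensen-Shannon divergence is:
JSD(P||Q) = 0.5 × D_KL(P||M) + 0.5 × D_KL(Q||M)
where M = 0.5 × (P + Q) is the mixture distribution.

M = 0.5 × (1/4, 1/4, 1/2) + 0.5 × (1/4, 1/4, 1/2) = (1/4, 1/4, 1/2)

D_KL(P||M) = 0.0000 dits
D_KL(Q||M) = 0.0000 dits

JSD(P||Q) = 0.5 × 0.0000 + 0.5 × 0.0000 = 0.0000 dits

Unlike KL divergence, JSD is symmetric and bounded: 0 ≤ JSD ≤ log(2).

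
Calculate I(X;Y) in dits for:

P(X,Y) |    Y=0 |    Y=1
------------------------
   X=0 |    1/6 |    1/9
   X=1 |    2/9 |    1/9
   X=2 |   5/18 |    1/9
0.0021 dits

Mutual information: I(X;Y) = H(X) + H(Y) - H(X,Y)

Marginals:
P(X) = (5/18, 1/3, 7/18), H(X) = 0.4731 dits
P(Y) = (2/3, 1/3), H(Y) = 0.2764 dits

Joint entropy: H(X,Y) = 0.7475 dits

I(X;Y) = 0.4731 + 0.2764 - 0.7475 = 0.0021 dits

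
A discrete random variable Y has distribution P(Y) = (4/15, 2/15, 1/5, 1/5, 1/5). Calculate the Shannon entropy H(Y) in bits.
2.2892 bits

Shannon entropy is H(X) = -Σ p(x) log p(x).

For P = (4/15, 2/15, 1/5, 1/5, 1/5):
H = -4/15 × log_2(4/15) -2/15 × log_2(2/15) -1/5 × log_2(1/5) -1/5 × log_2(1/5) -1/5 × log_2(1/5)
H = 2.2892 bits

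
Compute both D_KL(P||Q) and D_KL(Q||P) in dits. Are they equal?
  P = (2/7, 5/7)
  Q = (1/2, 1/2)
D_KL(P||Q) = 0.0412, D_KL(Q||P) = 0.0441

KL divergence is not symmetric: D_KL(P||Q) ≠ D_KL(Q||P) in general.

D_KL(P||Q) = 0.0412 dits
D_KL(Q||P) = 0.0441 dits

No, they are not equal!

This asymmetry is why KL divergence is not a true distance metric.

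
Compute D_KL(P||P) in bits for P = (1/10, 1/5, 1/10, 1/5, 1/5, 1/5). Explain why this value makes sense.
0.0000 bits

KL divergence satisfies the Gibbs inequality: D_KL(P||Q) ≥ 0 for all distributions P, Q.

D_KL(P||Q) = Σ p(x) log(p(x)/q(x))
Each term is p(x) × log_2(p(x)/p(x)) = p(x) × log_2(1) = 0, so the sum is 0.
D_KL(P||Q) = 0.0000 bits

When P = Q, the KL divergence is exactly 0, as there is no 'divergence' between identical distributions.

This non-negativity is a fundamental property: relative entropy cannot be negative because it measures how different Q is from P.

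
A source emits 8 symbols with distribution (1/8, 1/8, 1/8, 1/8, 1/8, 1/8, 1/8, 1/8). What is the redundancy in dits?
0.0000 dits

Redundancy measures how far a source is from maximum entropy:
R = H_max - H(X)

Maximum entropy for 8 symbols: H_max = log_10(8) = 0.9031 dits
Actual entropy: H(X) = 0.9031 dits
Redundancy: R = 0.9031 - 0.9031 = 0.0000 dits

This redundancy represents potential for compression: the source could be compressed by 0.0000 dits per symbol.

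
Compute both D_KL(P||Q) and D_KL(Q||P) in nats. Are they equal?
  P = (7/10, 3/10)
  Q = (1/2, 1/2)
D_KL(P||Q) = 0.0823, D_KL(Q||P) = 0.0872

KL divergence is not symmetric: D_KL(P||Q) ≠ D_KL(Q||P) in general.

D_KL(P||Q) = 0.0823 nats
D_KL(Q||P) = 0.0872 nats

No, they are not equal!

This asymmetry is why KL divergence is not a true distance metric.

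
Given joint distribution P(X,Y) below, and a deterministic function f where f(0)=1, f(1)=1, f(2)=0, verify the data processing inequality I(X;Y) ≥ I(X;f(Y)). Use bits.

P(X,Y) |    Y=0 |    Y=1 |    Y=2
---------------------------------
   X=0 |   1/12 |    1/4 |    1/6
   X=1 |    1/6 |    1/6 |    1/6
I(X;Y) = 0.0325, I(X;f(Y)) = 0.0000, inequality holds: 0.0325 ≥ 0.0000

Data Processing Inequality: For any Markov chain X → Y → Z, we have I(X;Y) ≥ I(X;Z).

Here Z = f(Y) is a deterministic function of Y, forming X → Y → Z.

Original I(X;Y) = 0.0325 bits

After applying f:
P(X,Z) where Z=f(Y):
- P(X,Z=0) = P(X,Y=2)
- P(X,Z=1) = P(X,Y=0) + P(X,Y=1)

I(X;Z) = I(X;f(Y)) = 0.0000 bits

Verification: 0.0325 ≥ 0.0000 ✓

Information cannot be created by processing; the function f can only lose information about X.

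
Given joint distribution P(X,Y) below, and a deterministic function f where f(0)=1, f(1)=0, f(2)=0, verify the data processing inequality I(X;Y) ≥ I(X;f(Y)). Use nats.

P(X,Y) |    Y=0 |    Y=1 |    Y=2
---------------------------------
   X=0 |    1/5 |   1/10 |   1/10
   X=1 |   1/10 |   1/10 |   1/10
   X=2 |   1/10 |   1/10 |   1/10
I(X;Y) = 0.0138, I(X;f(Y)) = 0.0138, inequality holds: 0.0138 ≥ 0.0138

Data Processing Inequality: For any Markov chain X → Y → Z, we have I(X;Y) ≥ I(X;Z).

Here Z = f(Y) is a deterministic function of Y, forming X → Y → Z.

Original I(X;Y) = 0.0138 nats

After applying f:
P(X,Z) where Z=f(Y):
- P(X,Z=0) = P(X,Y=1) + P(X,Y=2)
- P(X,Z=1) = P(X,Y=0)

I(X;Z) = I(X;f(Y)) = 0.0138 nats

Verification: 0.0138 ≥ 0.0138 ✓

Information cannot be created by processing; the function f can only lose information about X.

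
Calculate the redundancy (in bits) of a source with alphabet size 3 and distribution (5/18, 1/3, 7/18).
0.0134 bits

Redundancy measures how far a source is from maximum entropy:
R = H_max - H(X)

Maximum entropy for 3 symbols: H_max = log_2(3) = 1.5850 bits
Actual entropy: H(X) = 1.5715 bits
Redundancy: R = 1.5850 - 1.5715 = 0.0134 bits

This redundancy represents potential for compression: the source could be compressed by 0.0134 bits per symbol.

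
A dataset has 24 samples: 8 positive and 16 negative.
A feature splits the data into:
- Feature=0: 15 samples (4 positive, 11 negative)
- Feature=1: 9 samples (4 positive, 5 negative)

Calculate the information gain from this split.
0.0237 bits

Information Gain = H(Y) - H(Y|Feature)

Before split:
P(positive) = 8/24 = 0.3333
H(Y) = 0.9183 bits

After split:
Feature=0: H = 0.8366 bits (weight = 15/24)
Feature=1: H = 0.9911 bits (weight = 9/24)
H(Y|Feature) = (15/24)×0.8366 + (9/24)×0.9911 = 0.8946 bits

Information Gain = 0.9183 - 0.8946 = 0.0237 bits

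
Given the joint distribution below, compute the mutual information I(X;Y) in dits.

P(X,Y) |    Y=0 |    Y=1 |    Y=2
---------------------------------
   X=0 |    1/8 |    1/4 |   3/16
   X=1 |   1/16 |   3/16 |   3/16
0.0032 dits

Mutual information: I(X;Y) = H(X) + H(Y) - H(X,Y)

Marginals:
P(X) = (9/16, 7/16), H(X) = 0.2976 dits
P(Y) = (3/16, 7/16, 3/8), H(Y) = 0.4531 dits

Joint entropy: H(X,Y) = 0.7476 dits

I(X;Y) = 0.2976 + 0.4531 - 0.7476 = 0.0032 dits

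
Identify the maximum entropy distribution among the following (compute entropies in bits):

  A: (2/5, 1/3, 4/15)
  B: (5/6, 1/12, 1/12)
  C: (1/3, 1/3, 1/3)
C

For a discrete distribution over n outcomes, entropy is maximized by the uniform distribution.

Computing entropies:
H(A) = 1.5656 bits
H(B) = 0.8167 bits
H(C) = 1.5850 bits

The uniform distribution (where all probabilities equal 1/3) achieves the maximum entropy of log_2(3) = 1.5850 bits.

Distribution C has the highest entropy.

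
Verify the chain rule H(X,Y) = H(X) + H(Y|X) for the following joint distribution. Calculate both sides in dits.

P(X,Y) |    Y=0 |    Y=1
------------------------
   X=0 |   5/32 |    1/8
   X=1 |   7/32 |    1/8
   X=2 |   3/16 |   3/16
H(X,Y) = 0.7687, H(X) = 0.4741, H(Y|X) = 0.2947 (all in dits)

Chain rule: H(X,Y) = H(X) + H(Y|X)

Left side — joint entropy directly:
H(X,Y) = -Σ p(x,y) log p(x,y) = 0.7687 dits

Right side — compute H(Y|X) from the conditional distributions:
P(X) = (9/32, 11/32, 3/8), so H(X) = 0.4741 dits
H(Y|X) = Σ_x P(X=x) · H(Y|X=x):
  P(Y|X=0) = (5/9, 4/9), H(Y|X=0) = 0.2983, weight P(X=0) = 9/32
  P(Y|X=1) = (7/11, 4/11), H(Y|X=1) = 0.2847, weight P(X=1) = 11/32
  P(Y|X=2) = (1/2, 1/2), H(Y|X=2) = 0.3010, weight P(X=2) = 3/8
H(Y|X) = 0.2947 dits

H(X) + H(Y|X) = 0.4741 + 0.2947 = 0.7687 dits

Both sides equal 0.7687 dits. ✓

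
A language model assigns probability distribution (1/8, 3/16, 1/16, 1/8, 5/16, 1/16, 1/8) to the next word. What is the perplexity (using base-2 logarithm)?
6.0722

Perplexity is 2^H (or exp(H) for natural log).

First, H = -Σ p log p = 2.6022 bits
Perplexity = 2^2.6022 = 6.0722

Interpretation: The model's uncertainty is equivalent to choosing uniformly among 6.1 options.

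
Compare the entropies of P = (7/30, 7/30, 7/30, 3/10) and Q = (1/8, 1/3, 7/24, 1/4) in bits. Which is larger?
P

Computing entropies in bits:
H(P) = 1.9908
H(Q) = 1.9218

Distribution P has higher entropy.

Intuition: The distribution closer to uniform (more spread out) has higher entropy.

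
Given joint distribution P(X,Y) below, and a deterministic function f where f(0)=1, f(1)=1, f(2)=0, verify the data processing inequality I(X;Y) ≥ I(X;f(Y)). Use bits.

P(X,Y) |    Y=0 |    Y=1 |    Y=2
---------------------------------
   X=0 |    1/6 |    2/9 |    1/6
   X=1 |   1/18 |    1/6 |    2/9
I(X;Y) = 0.0445, I(X;f(Y)) = 0.0300, inequality holds: 0.0445 ≥ 0.0300

Data Processing Inequality: For any Markov chain X → Y → Z, we have I(X;Y) ≥ I(X;Z).

Here Z = f(Y) is a deterministic function of Y, forming X → Y → Z.

Original I(X;Y) = 0.0445 bits

After applying f:
P(X,Z) where Z=f(Y):
- P(X,Z=0) = P(X,Y=2)
- P(X,Z=1) = P(X,Y=0) + P(X,Y=1)

I(X;Z) = I(X;f(Y)) = 0.0300 bits

Verification: 0.0445 ≥ 0.0300 ✓

Information cannot be created by processing; the function f can only lose information about X.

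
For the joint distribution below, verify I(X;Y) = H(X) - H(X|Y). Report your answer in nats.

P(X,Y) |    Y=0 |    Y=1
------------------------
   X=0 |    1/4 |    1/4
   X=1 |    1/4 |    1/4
I(X;Y) = 0.0000 nats

Mutual information has multiple equivalent forms:
- I(X;Y) = H(X) - H(X|Y)
- I(X;Y) = H(Y) - H(Y|X)
- I(X;Y) = H(X) + H(Y) - H(X,Y)

Computing all quantities:
H(X) = 0.6931, H(Y) = 0.6931, H(X,Y) = 1.3863
H(X|Y) = 0.6931, H(Y|X) = 0.6931

Verification:
H(X) - H(X|Y) = 0.6931 - 0.6931 = 0.0000
H(Y) - H(Y|X) = 0.6931 - 0.6931 = 0.0000
H(X) + H(Y) - H(X,Y) = 0.6931 + 0.6931 - 1.3863 = 0.0000

All forms give I(X;Y) = 0.0000 nats. ✓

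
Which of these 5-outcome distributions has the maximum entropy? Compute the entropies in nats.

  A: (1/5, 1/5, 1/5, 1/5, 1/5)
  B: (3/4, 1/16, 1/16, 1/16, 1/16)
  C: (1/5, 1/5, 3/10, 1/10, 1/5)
A

For a discrete distribution over n outcomes, entropy is maximized by the uniform distribution.

Computing entropies:
H(A) = 1.6094 nats
H(B) = 0.9089 nats
H(C) = 1.5571 nats

The uniform distribution (where all probabilities equal 1/5) achieves the maximum entropy of log_e(5) = 1.6094 nats.

Distribution A has the highest entropy.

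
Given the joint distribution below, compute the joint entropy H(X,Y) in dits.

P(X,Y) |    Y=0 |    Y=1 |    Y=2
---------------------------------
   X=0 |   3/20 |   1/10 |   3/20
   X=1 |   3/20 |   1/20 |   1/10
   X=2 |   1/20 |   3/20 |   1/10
0.9244 dits

Joint entropy is H(X,Y) = -Σ_{x,y} p(x,y) log p(x,y).

Summing over all non-zero entries:
H(X,Y) = -[3/20·log_10(3/20) + 1/10·log_10(1/10) + 3/20·log_10(3/20) + 3/20·log_10(3/20) + 1/20·log_10(1/20) + 1/10·log_10(1/10) + 1/20·log_10(1/20) + 3/20·log_10(3/20) + 1/10·log_10(1/10)]
H(X,Y) = 0.9244 dits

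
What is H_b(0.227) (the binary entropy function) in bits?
0.7727 bits

The binary entropy function is:
H(p) = -p log(p) - (1-p) log(1-p)

H(0.227) = -0.227 × log_2(0.227) - 0.773 × log_2(0.773)
H(0.227) = 0.7727 bits

Note: Binary entropy is maximized at p=0.5 (H=1 bit) and minimized at p=0 or p=1 (H=0).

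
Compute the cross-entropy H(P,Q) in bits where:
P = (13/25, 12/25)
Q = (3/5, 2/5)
1.0177 bits

Cross-entropy: H(P,Q) = -Σ p(x) log q(x)

Alternatively: H(P,Q) = H(P) + D_KL(P||Q)
H(P) = 0.9988 bits
D_KL(P||Q) = 0.0189 bits

H(P,Q) = 0.9988 + 0.0189 = 1.0177 bits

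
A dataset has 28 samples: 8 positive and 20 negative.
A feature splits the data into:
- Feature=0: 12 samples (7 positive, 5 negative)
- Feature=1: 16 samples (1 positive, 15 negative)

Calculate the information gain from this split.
0.2504 bits

Information Gain = H(Y) - H(Y|Feature)

Before split:
P(positive) = 8/28 = 0.2857
H(Y) = 0.8631 bits

After split:
Feature=0: H = 0.9799 bits (weight = 12/28)
Feature=1: H = 0.3373 bits (weight = 16/28)
H(Y|Feature) = (12/28)×0.9799 + (16/28)×0.3373 = 0.6127 bits

Information Gain = 0.8631 - 0.6127 = 0.2504 bits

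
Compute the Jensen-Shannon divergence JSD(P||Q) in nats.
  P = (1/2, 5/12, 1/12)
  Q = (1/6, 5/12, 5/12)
0.1043 nats

Jensen-Shannon divergence is:
JSD(P||Q) = 0.5 × D_KL(P||M) + 0.5 × D_KL(Q||M)
where M = 0.5 × (P + Q) is the mixture distribution.

M = 0.5 × (1/2, 5/12, 1/12) + 0.5 × (1/6, 5/12, 5/12) = (1/3, 5/12, 1/4)

D_KL(P||M) = 0.1112 nats
D_KL(Q||M) = 0.0973 nats

JSD(P||Q) = 0.5 × 0.1112 + 0.5 × 0.0973 = 0.1043 nats

Unlike KL divergence, JSD is symmetric and bounded: 0 ≤ JSD ≤ log(2).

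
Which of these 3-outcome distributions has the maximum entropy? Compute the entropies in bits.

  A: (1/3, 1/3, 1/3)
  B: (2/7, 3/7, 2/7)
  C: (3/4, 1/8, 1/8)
A

For a discrete distribution over n outcomes, entropy is maximized by the uniform distribution.

Computing entropies:
H(A) = 1.5850 bits
H(B) = 1.5567 bits
H(C) = 1.0613 bits

The uniform distribution (where all probabilities equal 1/3) achieves the maximum entropy of log_2(3) = 1.5850 bits.

Distribution A has the highest entropy.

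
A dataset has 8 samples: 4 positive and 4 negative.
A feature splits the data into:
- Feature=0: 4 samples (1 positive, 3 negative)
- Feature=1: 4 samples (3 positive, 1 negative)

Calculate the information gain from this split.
0.1887 bits

Information Gain = H(Y) - H(Y|Feature)

Before split:
P(positive) = 4/8 = 0.5000
H(Y) = 1.0000 bits

After split:
Feature=0: H = 0.8113 bits (weight = 4/8)
Feature=1: H = 0.8113 bits (weight = 4/8)
H(Y|Feature) = (4/8)×0.8113 + (4/8)×0.8113 = 0.8113 bits

Information Gain = 1.0000 - 0.8113 = 0.1887 bits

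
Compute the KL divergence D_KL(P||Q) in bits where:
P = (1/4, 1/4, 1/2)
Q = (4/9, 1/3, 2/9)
0.2737 bits

KL divergence: D_KL(P||Q) = Σ p(x) log(p(x)/q(x))

Computing term by term:
  x=0: 1/4 × log_2[(1/4)/(4/9)] = 1/4 × -0.8301 = -0.2075
  x=1: 1/4 × log_2[(1/4)/(1/3)] = 1/4 × -0.4150 = -0.1038
  x=2: 1/2 × log_2[(1/2)/(2/9)] = 1/2 × 1.1699 = 0.5850

D_KL(P||Q) = 0.2737 bits

Note: KL divergence is always non-negative and equals 0 iff P = Q.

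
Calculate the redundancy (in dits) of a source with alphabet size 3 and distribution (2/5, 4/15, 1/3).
0.0058 dits

Redundancy measures how far a source is from maximum entropy:
R = H_max - H(X)

Maximum entropy for 3 symbols: H_max = log_10(3) = 0.4771 dits
Actual entropy: H(X) = 0.4713 dits
Redundancy: R = 0.4771 - 0.4713 = 0.0058 dits

This redundancy represents potential for compression: the source could be compressed by 0.0058 dits per symbol.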